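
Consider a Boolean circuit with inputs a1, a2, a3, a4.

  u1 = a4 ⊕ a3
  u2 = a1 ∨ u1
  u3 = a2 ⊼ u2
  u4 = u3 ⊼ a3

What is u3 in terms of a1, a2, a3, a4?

u1 = a4 ⊕ a3
u2 = a1 ∨ u1 = a1 ∨ (a4 ⊕ a3)
u3 = a2 ⊼ u2 = a2 ⊼ (a1 ∨ (a4 ⊕ a3))

a2 ⊼ (a1 ∨ (a4 ⊕ a3))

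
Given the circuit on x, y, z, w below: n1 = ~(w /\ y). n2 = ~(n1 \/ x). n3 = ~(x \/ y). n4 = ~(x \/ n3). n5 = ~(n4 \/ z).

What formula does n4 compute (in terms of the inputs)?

n3 = ~(x \/ y)
n4 = ~(x \/ n3) = ~(x \/ (~(x \/ y)))

~(x \/ (~(x \/ y)))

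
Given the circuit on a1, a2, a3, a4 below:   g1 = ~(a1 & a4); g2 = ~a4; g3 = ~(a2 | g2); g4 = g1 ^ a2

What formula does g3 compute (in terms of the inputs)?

~(a2 | ~a4)

g2 = ~a4
g3 = ~(a2 | g2) = ~(a2 | ~a4)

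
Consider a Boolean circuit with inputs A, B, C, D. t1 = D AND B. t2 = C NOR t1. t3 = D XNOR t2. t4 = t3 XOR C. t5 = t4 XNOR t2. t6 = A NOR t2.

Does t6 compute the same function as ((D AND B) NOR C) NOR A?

t1 = D AND B
t2 = C NOR t1 = C NOR (D AND B)
t6 = A NOR t2 = A NOR (C NOR (D AND B))
At A=0, B=0, C=0, D=0: circuit gives 0, formula gives 0.
At A=0, B=0, C=1, D=0: circuit gives 1, formula gives 1.
Agrees on all 16 inputs.

Yes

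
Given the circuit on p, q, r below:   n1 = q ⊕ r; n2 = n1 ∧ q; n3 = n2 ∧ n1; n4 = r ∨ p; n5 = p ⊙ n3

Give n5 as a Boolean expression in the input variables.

p ⊙ (((q ⊕ r) ∧ q) ∧ (q ⊕ r))

n1 = q ⊕ r
n2 = n1 ∧ q = (q ⊕ r) ∧ q
n3 = n2 ∧ n1 = ((q ⊕ r) ∧ q) ∧ (q ⊕ r)
n5 = p ⊙ n3 = p ⊙ (((q ⊕ r) ∧ q) ∧ (q ⊕ r))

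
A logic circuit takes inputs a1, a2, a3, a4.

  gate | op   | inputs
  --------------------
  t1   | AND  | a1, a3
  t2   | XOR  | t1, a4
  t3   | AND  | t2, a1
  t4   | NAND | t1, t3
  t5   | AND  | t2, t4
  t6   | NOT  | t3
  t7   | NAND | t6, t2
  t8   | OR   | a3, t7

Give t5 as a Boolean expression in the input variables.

t1 = a1 AND a3
t2 = t1 XOR a4 = (a1 AND a3) XOR a4
t3 = t2 AND a1 = ((a1 AND a3) XOR a4) AND a1
t4 = t1 NAND t3 = (a1 AND a3) NAND (((a1 AND a3) XOR a4) AND a1)
t5 = t2 AND t4 = ((a1 AND a3) XOR a4) AND ((a1 AND a3) NAND (((a1 AND a3) XOR a4) AND a1))

((a1 AND a3) XOR a4) AND ((a1 AND a3) NAND (((a1 AND a3) XOR a4) AND a1))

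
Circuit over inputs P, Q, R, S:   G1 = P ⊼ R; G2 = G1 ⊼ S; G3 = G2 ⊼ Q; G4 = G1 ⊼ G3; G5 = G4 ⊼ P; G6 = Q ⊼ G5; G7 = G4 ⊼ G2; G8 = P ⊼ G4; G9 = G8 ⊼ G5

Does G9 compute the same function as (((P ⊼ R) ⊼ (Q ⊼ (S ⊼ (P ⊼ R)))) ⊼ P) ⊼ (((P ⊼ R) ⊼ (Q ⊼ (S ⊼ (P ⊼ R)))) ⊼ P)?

G1 = P ⊼ R
G2 = G1 ⊼ S = (P ⊼ R) ⊼ S
G3 = G2 ⊼ Q = ((P ⊼ R) ⊼ S) ⊼ Q
G4 = G1 ⊼ G3 = (P ⊼ R) ⊼ (((P ⊼ R) ⊼ S) ⊼ Q)
G5 = G4 ⊼ P = ((P ⊼ R) ⊼ (((P ⊼ R) ⊼ S) ⊼ Q)) ⊼ P
G8 = P ⊼ G4 = P ⊼ ((P ⊼ R) ⊼ (((P ⊼ R) ⊼ S) ⊼ Q))
G9 = G8 ⊼ G5 = (P ⊼ ((P ⊼ R) ⊼ (((P ⊼ R) ⊼ S) ⊼ Q))) ⊼ (((P ⊼ R) ⊼ (((P ⊼ R) ⊼ S) ⊼ Q)) ⊼ P)
At P=0, Q=0, R=0, S=0: circuit gives 0, formula gives 0.
At P=1, Q=0, R=1, S=0: circuit gives 1, formula gives 1.
Agrees on all 16 inputs.

Yes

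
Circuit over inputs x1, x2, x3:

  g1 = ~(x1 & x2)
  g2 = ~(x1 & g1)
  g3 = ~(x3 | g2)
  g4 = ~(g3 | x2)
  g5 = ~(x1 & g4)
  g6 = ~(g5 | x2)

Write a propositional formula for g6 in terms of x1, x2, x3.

~((~(x1 & (~((~(x3 | (~(x1 & (~(x1 & x2)))))) | x2)))) | x2)

g1 = ~(x1 & x2)
g2 = ~(x1 & g1) = ~(x1 & (~(x1 & x2)))
g3 = ~(x3 | g2) = ~(x3 | (~(x1 & (~(x1 & x2)))))
g4 = ~(g3 | x2) = ~((~(x3 | (~(x1 & (~(x1 & x2)))))) | x2)
g5 = ~(x1 & g4) = ~(x1 & (~((~(x3 | (~(x1 & (~(x1 & x2)))))) | x2)))
g6 = ~(g5 | x2) = ~((~(x1 & (~((~(x3 | (~(x1 & (~(x1 & x2)))))) | x2)))) | x2)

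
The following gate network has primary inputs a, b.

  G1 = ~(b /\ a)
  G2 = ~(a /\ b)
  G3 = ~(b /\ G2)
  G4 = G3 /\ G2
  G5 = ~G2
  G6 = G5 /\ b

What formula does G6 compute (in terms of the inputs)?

~(~(a /\ b)) /\ b

G2 = ~(a /\ b)
G5 = ~G2 = ~(~(a /\ b))
G6 = G5 /\ b = ~(~(a /\ b)) /\ b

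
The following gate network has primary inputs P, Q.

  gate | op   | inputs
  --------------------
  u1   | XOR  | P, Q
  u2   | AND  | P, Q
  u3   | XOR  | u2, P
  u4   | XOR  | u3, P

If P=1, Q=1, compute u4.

1

u2 = 1 AND 1 = 1
u3 = 1 XOR 1 = 0
u4 = 0 XOR 1 = 1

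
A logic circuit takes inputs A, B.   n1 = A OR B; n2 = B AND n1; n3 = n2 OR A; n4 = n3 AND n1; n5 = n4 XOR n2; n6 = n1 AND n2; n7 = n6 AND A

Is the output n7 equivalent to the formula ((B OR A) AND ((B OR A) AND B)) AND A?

Yes

n1 = A OR B
n2 = B AND n1 = B AND (A OR B)
n6 = n1 AND n2 = (A OR B) AND (B AND (A OR B))
n7 = n6 AND A = ((A OR B) AND (B AND (A OR B))) AND A
At A=0, B=0: circuit gives 0, formula gives 0.
At A=1, B=1: circuit gives 1, formula gives 1.
Agrees on all 4 inputs.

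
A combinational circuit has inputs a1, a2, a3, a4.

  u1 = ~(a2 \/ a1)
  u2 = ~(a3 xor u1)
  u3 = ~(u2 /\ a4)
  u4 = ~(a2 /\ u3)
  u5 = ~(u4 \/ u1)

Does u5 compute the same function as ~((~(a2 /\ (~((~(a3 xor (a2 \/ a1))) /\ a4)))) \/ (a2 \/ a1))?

No

u1 = ~(a2 \/ a1)
u2 = ~(a3 xor u1) = ~(a3 xor (~(a2 \/ a1)))
u3 = ~(u2 /\ a4) = ~((~(a3 xor (~(a2 \/ a1)))) /\ a4)
u4 = ~(a2 /\ u3) = ~(a2 /\ (~((~(a3 xor (~(a2 \/ a1)))) /\ a4)))
u5 = ~(u4 \/ u1) = ~((~(a2 /\ (~((~(a3 xor (~(a2 \/ a1)))) /\ a4)))) \/ (~(a2 \/ a1)))
At a1=0, a2=1, a3=0, a4=0: circuit gives 1, formula gives 0.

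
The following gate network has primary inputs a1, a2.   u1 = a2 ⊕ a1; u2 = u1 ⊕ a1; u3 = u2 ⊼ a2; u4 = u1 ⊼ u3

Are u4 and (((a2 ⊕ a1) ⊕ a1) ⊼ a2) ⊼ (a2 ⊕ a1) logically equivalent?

u1 = a2 ⊕ a1
u2 = u1 ⊕ a1 = (a2 ⊕ a1) ⊕ a1
u3 = u2 ⊼ a2 = ((a2 ⊕ a1) ⊕ a1) ⊼ a2
u4 = u1 ⊼ u3 = (a2 ⊕ a1) ⊼ (((a2 ⊕ a1) ⊕ a1) ⊼ a2)
At a1=1, a2=0: circuit gives 0, formula gives 0.
At a1=0, a2=0: circuit gives 1, formula gives 1.
Agrees on all 4 inputs.

Yes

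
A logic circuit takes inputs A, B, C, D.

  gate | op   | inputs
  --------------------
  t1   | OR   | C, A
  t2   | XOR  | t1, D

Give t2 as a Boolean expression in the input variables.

t1 = C OR A
t2 = t1 XOR D = (C OR A) XOR D

(C OR A) XOR D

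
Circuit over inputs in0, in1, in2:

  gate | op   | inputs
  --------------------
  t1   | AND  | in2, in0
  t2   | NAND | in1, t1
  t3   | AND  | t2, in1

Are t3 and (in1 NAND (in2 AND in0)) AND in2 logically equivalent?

No

t1 = in2 AND in0
t2 = in1 NAND t1 = in1 NAND (in2 AND in0)
t3 = t2 AND in1 = (in1 NAND (in2 AND in0)) AND in1
At in0=0, in1=0, in2=1: circuit gives 0, formula gives 1.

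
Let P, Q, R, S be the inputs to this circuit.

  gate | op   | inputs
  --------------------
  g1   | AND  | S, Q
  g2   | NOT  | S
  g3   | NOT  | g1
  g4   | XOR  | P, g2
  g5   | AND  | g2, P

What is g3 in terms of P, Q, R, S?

g1 = S AND Q
g3 = NOT g1 = NOT (S AND Q)

NOT (S AND Q)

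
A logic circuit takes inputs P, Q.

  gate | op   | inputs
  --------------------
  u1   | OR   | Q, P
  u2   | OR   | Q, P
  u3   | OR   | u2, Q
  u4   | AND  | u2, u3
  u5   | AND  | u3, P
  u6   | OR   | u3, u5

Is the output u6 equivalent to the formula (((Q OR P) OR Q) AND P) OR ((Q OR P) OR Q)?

u2 = Q OR P
u3 = u2 OR Q = (Q OR P) OR Q
u5 = u3 AND P = ((Q OR P) OR Q) AND P
u6 = u3 OR u5 = ((Q OR P) OR Q) OR (((Q OR P) OR Q) AND P)
At P=0, Q=0: circuit gives 0, formula gives 0.
At P=0, Q=1: circuit gives 1, formula gives 1.
Agrees on all 4 inputs.

Yes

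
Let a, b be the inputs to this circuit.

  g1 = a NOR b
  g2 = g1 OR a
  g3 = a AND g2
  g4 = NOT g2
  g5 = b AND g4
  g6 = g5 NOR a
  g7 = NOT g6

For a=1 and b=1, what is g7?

g1 = 1 NOR 1 = 0
g2 = 0 OR 1 = 1
g4 = NOT 1 = 0
g5 = 1 AND 0 = 0
g6 = 0 NOR 1 = 0
g7 = NOT 0 = 1

1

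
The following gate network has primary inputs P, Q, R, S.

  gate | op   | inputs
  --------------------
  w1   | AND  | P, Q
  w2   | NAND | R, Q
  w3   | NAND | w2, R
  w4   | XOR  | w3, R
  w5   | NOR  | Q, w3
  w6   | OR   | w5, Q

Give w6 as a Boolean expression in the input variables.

(Q NOR ((R NAND Q) NAND R)) OR Q

w2 = R NAND Q
w3 = w2 NAND R = (R NAND Q) NAND R
w5 = Q NOR w3 = Q NOR ((R NAND Q) NAND R)
w6 = w5 OR Q = (Q NOR ((R NAND Q) NAND R)) OR Q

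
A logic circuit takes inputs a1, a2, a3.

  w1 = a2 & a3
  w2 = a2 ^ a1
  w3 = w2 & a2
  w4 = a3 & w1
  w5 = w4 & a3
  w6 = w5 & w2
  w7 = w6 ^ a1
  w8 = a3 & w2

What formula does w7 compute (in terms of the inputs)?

(((a3 & (a2 & a3)) & a3) & (a2 ^ a1)) ^ a1

w1 = a2 & a3
w2 = a2 ^ a1
w4 = a3 & w1 = a3 & (a2 & a3)
w5 = w4 & a3 = (a3 & (a2 & a3)) & a3
w6 = w5 & w2 = ((a3 & (a2 & a3)) & a3) & (a2 ^ a1)
w7 = w6 ^ a1 = (((a3 & (a2 & a3)) & a3) & (a2 ^ a1)) ^ a1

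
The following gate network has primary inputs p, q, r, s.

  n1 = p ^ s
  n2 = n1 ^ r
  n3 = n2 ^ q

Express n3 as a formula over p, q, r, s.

((p ^ s) ^ r) ^ q

n1 = p ^ s
n2 = n1 ^ r = (p ^ s) ^ r
n3 = n2 ^ q = ((p ^ s) ^ r) ^ q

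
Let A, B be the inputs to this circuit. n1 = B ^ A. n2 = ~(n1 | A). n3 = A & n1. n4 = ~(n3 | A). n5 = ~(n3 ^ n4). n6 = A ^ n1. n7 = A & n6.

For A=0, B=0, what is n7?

n1 = 0 ^ 0 = 0
n6 = 0 ^ 0 = 0
n7 = 0 & 0 = 0

0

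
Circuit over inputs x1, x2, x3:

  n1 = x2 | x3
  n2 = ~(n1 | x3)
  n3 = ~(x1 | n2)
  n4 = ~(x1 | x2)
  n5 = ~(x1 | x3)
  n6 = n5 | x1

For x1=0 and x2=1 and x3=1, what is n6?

0

n5 = ~(0 | 1) = 0
n6 = 0 | 0 = 0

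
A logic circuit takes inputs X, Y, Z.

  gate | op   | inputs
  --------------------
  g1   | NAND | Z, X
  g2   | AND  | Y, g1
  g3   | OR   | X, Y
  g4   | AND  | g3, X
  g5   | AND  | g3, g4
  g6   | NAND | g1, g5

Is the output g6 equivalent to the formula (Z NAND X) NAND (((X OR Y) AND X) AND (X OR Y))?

g1 = Z NAND X
g3 = X OR Y
g4 = g3 AND X = (X OR Y) AND X
g5 = g3 AND g4 = (X OR Y) AND ((X OR Y) AND X)
g6 = g1 NAND g5 = (Z NAND X) NAND ((X OR Y) AND ((X OR Y) AND X))
At X=1, Y=0, Z=0: circuit gives 0, formula gives 0.
At X=0, Y=0, Z=0: circuit gives 1, formula gives 1.
Agrees on all 8 inputs.

Yes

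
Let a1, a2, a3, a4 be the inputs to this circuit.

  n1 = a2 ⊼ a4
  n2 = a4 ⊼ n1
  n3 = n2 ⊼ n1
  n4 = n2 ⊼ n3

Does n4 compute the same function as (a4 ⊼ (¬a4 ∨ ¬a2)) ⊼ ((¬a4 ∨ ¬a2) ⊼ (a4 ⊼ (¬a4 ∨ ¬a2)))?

n1 = a2 ⊼ a4
n2 = a4 ⊼ n1 = a4 ⊼ (a2 ⊼ a4)
n3 = n2 ⊼ n1 = (a4 ⊼ (a2 ⊼ a4)) ⊼ (a2 ⊼ a4)
n4 = n2 ⊼ n3 = (a4 ⊼ (a2 ⊼ a4)) ⊼ ((a4 ⊼ (a2 ⊼ a4)) ⊼ (a2 ⊼ a4))
At a1=0, a2=1, a3=0, a4=1: circuit gives 0, formula gives 0.
At a1=0, a2=0, a3=0, a4=0: circuit gives 1, formula gives 1.
Agrees on all 16 inputs.

Yes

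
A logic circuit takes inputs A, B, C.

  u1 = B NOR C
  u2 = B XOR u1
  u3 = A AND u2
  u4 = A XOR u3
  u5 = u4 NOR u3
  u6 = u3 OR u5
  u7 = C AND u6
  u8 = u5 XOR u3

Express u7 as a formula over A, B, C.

u1 = B NOR C
u2 = B XOR u1 = B XOR (B NOR C)
u3 = A AND u2 = A AND (B XOR (B NOR C))
u4 = A XOR u3 = A XOR (A AND (B XOR (B NOR C)))
u5 = u4 NOR u3 = (A XOR (A AND (B XOR (B NOR C)))) NOR (A AND (B XOR (B NOR C)))
u6 = u3 OR u5 = (A AND (B XOR (B NOR C))) OR ((A XOR (A AND (B XOR (B NOR C)))) NOR (A AND (B XOR (B NOR C))))
u7 = C AND u6 = C AND ((A AND (B XOR (B NOR C))) OR ((A XOR (A AND (B XOR (B NOR C)))) NOR (A AND (B XOR (B NOR C)))))

C AND ((A AND (B XOR (B NOR C))) OR ((A XOR (A AND (B XOR (B NOR C)))) NOR (A AND (B XOR (B NOR C)))))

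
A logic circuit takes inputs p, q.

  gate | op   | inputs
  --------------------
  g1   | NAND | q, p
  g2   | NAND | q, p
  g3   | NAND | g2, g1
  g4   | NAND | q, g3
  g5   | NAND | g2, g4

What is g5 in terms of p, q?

(q NAND p) NAND (q NAND ((q NAND p) NAND (q NAND p)))

g1 = q NAND p
g2 = q NAND p
g3 = g2 NAND g1 = (q NAND p) NAND (q NAND p)
g4 = q NAND g3 = q NAND ((q NAND p) NAND (q NAND p))
g5 = g2 NAND g4 = (q NAND p) NAND (q NAND ((q NAND p) NAND (q NAND p)))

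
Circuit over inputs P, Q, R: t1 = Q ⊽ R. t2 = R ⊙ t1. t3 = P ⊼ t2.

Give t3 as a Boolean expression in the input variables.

P ⊼ (R ⊙ (Q ⊽ R))

t1 = Q ⊽ R
t2 = R ⊙ t1 = R ⊙ (Q ⊽ R)
t3 = P ⊼ t2 = P ⊼ (R ⊙ (Q ⊽ R))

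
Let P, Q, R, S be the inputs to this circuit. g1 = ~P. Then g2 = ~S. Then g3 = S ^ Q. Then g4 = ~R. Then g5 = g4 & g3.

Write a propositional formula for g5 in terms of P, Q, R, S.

g3 = S ^ Q
g4 = ~R
g5 = g4 & g3 = ~R & (S ^ Q)

~R & (S ^ Q)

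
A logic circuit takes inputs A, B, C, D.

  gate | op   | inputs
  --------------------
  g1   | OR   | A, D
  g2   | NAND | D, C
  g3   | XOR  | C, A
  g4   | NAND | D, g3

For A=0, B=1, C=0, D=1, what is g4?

1

g3 = 0 XOR 0 = 0
g4 = 1 NAND 0 = 1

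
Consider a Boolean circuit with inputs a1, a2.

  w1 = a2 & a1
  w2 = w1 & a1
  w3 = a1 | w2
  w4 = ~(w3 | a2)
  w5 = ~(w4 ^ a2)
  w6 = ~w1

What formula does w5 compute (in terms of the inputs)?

~((~((a1 | ((a2 & a1) & a1)) | a2)) ^ a2)

w1 = a2 & a1
w2 = w1 & a1 = (a2 & a1) & a1
w3 = a1 | w2 = a1 | ((a2 & a1) & a1)
w4 = ~(w3 | a2) = ~((a1 | ((a2 & a1) & a1)) | a2)
w5 = ~(w4 ^ a2) = ~((~((a1 | ((a2 & a1) & a1)) | a2)) ^ a2)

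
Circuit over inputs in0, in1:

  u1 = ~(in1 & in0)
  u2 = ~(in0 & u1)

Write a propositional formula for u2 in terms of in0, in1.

u1 = ~(in1 & in0)
u2 = ~(in0 & u1) = ~(in0 & (~(in1 & in0)))

~(in0 & (~(in1 & in0)))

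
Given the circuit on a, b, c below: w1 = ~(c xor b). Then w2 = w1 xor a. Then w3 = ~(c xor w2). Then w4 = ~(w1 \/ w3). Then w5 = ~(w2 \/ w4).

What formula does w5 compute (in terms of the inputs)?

w1 = ~(c xor b)
w2 = w1 xor a = (~(c xor b)) xor a
w3 = ~(c xor w2) = ~(c xor ((~(c xor b)) xor a))
w4 = ~(w1 \/ w3) = ~((~(c xor b)) \/ (~(c xor ((~(c xor b)) xor a))))
w5 = ~(w2 \/ w4) = ~(((~(c xor b)) xor a) \/ (~((~(c xor b)) \/ (~(c xor ((~(c xor b)) xor a))))))

~(((~(c xor b)) xor a) \/ (~((~(c xor b)) \/ (~(c xor ((~(c xor b)) xor a))))))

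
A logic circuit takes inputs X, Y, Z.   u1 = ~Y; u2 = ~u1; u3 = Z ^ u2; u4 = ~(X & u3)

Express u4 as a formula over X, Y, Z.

~(X & (Z ^ ~~Y))

u1 = ~Y
u2 = ~u1 = ~~Y
u3 = Z ^ u2 = Z ^ ~~Y
u4 = ~(X & u3) = ~(X & (Z ^ ~~Y))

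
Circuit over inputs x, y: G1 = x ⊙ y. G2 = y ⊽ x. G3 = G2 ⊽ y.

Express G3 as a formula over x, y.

G2 = y ⊽ x
G3 = G2 ⊽ y = (y ⊽ x) ⊽ y

(y ⊽ x) ⊽ y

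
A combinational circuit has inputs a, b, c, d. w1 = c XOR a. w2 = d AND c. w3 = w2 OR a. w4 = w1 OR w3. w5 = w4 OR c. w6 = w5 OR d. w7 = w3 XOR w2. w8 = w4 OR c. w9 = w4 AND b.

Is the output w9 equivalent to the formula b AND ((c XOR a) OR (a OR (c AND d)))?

Yes

w1 = c XOR a
w2 = d AND c
w3 = w2 OR a = (d AND c) OR a
w4 = w1 OR w3 = (c XOR a) OR ((d AND c) OR a)
w9 = w4 AND b = ((c XOR a) OR ((d AND c) OR a)) AND b
At a=0, b=0, c=0, d=0: circuit gives 0, formula gives 0.
At a=0, b=1, c=1, d=0: circuit gives 1, formula gives 1.
Agrees on all 16 inputs.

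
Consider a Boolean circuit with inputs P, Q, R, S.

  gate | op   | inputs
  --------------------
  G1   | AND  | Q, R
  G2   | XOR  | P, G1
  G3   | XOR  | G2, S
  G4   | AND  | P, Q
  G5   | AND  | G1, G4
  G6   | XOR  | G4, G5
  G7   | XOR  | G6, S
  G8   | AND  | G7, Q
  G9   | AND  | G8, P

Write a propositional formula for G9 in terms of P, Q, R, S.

G1 = Q AND R
G4 = P AND Q
G5 = G1 AND G4 = (Q AND R) AND (P AND Q)
G6 = G4 XOR G5 = (P AND Q) XOR ((Q AND R) AND (P AND Q))
G7 = G6 XOR S = ((P AND Q) XOR ((Q AND R) AND (P AND Q))) XOR S
G8 = G7 AND Q = (((P AND Q) XOR ((Q AND R) AND (P AND Q))) XOR S) AND Q
G9 = G8 AND P = ((((P AND Q) XOR ((Q AND R) AND (P AND Q))) XOR S) AND Q) AND P

((((P AND Q) XOR ((Q AND R) AND (P AND Q))) XOR S) AND Q) AND P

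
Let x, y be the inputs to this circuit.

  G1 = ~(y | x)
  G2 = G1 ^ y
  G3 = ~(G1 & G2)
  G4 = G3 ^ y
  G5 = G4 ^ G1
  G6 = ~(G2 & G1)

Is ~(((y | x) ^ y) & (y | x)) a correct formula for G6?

G1 = ~(y | x)
G2 = G1 ^ y = (~(y | x)) ^ y
G6 = ~(G2 & G1) = ~(((~(y | x)) ^ y) & (~(y | x)))
At x=0, y=0: circuit gives 0, formula gives 1.

No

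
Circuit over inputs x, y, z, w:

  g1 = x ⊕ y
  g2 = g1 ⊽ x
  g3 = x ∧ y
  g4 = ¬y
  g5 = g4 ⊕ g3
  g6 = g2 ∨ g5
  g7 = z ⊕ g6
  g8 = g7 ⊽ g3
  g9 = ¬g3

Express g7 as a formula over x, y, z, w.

g1 = x ⊕ y
g2 = g1 ⊽ x = (x ⊕ y) ⊽ x
g3 = x ∧ y
g4 = ¬y
g5 = g4 ⊕ g3 = ¬y ⊕ (x ∧ y)
g6 = g2 ∨ g5 = ((x ⊕ y) ⊽ x) ∨ (¬y ⊕ (x ∧ y))
g7 = z ⊕ g6 = z ⊕ (((x ⊕ y) ⊽ x) ∨ (¬y ⊕ (x ∧ y)))

z ⊕ (((x ⊕ y) ⊽ x) ∨ (¬y ⊕ (x ∧ y)))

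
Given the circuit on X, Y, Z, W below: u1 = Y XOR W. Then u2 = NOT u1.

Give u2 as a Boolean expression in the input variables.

u1 = Y XOR W
u2 = NOT u1 = NOT (Y XOR W)

NOT (Y XOR W)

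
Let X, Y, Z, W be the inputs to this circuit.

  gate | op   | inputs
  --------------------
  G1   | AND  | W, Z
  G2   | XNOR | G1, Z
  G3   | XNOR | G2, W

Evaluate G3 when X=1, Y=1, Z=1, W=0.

1

G1 = 0 AND 1 = 0
G2 = 0 XNOR 1 = 0
G3 = 0 XNOR 0 = 1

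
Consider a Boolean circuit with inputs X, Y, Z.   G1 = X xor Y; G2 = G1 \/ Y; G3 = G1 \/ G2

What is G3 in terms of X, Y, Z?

(X xor Y) \/ ((X xor Y) \/ Y)

G1 = X xor Y
G2 = G1 \/ Y = (X xor Y) \/ Y
G3 = G1 \/ G2 = (X xor Y) \/ ((X xor Y) \/ Y)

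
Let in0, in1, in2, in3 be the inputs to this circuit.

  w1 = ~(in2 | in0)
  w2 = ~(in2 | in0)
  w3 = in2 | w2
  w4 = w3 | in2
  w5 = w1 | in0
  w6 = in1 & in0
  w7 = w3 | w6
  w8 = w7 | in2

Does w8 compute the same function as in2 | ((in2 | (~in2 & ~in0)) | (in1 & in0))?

w2 = ~(in2 | in0)
w3 = in2 | w2 = in2 | (~(in2 | in0))
w6 = in1 & in0
w7 = w3 | w6 = (in2 | (~(in2 | in0))) | (in1 & in0)
w8 = w7 | in2 = ((in2 | (~(in2 | in0))) | (in1 & in0)) | in2
At in0=1, in1=0, in2=0, in3=0: circuit gives 0, formula gives 0.
At in0=0, in1=0, in2=0, in3=0: circuit gives 1, formula gives 1.
Agrees on all 16 inputs.

Yes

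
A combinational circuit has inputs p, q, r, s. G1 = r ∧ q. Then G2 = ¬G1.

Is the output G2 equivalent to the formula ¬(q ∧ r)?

G1 = r ∧ q
G2 = ¬G1 = ¬(r ∧ q)
At p=0, q=1, r=1, s=0: circuit gives 0, formula gives 0.
At p=0, q=0, r=0, s=0: circuit gives 1, formula gives 1.
Agrees on all 16 inputs.

Yes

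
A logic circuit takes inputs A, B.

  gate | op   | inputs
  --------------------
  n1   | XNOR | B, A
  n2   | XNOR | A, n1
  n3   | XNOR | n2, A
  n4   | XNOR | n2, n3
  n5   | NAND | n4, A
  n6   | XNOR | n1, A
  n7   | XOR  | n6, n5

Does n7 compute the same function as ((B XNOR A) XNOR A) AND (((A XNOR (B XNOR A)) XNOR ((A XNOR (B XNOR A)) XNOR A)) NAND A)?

No

n1 = B XNOR A
n2 = A XNOR n1 = A XNOR (B XNOR A)
n3 = n2 XNOR A = (A XNOR (B XNOR A)) XNOR A
n4 = n2 XNOR n3 = (A XNOR (B XNOR A)) XNOR ((A XNOR (B XNOR A)) XNOR A)
n5 = n4 NAND A = ((A XNOR (B XNOR A)) XNOR ((A XNOR (B XNOR A)) XNOR A)) NAND A
n6 = n1 XNOR A = (B XNOR A) XNOR A
n7 = n6 XOR n5 = ((B XNOR A) XNOR A) XOR (((A XNOR (B XNOR A)) XNOR ((A XNOR (B XNOR A)) XNOR A)) NAND A)
At A=0, B=0: circuit gives 1, formula gives 0.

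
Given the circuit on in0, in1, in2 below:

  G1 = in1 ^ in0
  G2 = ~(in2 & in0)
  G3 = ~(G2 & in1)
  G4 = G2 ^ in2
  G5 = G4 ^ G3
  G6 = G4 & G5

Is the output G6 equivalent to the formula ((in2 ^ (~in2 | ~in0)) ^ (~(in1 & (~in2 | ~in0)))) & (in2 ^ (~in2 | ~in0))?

Yes

G2 = ~(in2 & in0)
G3 = ~(G2 & in1) = ~((~(in2 & in0)) & in1)
G4 = G2 ^ in2 = (~(in2 & in0)) ^ in2
G5 = G4 ^ G3 = ((~(in2 & in0)) ^ in2) ^ (~((~(in2 & in0)) & in1))
G6 = G4 & G5 = ((~(in2 & in0)) ^ in2) & (((~(in2 & in0)) ^ in2) ^ (~((~(in2 & in0)) & in1)))
At in0=0, in1=0, in2=0: circuit gives 0, formula gives 0.
At in0=0, in1=1, in2=0: circuit gives 1, formula gives 1.
Agrees on all 8 inputs.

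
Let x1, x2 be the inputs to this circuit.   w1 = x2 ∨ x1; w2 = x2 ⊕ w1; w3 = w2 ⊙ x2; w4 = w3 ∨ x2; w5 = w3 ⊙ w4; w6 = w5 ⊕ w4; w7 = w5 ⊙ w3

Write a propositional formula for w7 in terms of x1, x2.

(((x2 ⊕ (x2 ∨ x1)) ⊙ x2) ⊙ (((x2 ⊕ (x2 ∨ x1)) ⊙ x2) ∨ x2)) ⊙ ((x2 ⊕ (x2 ∨ x1)) ⊙ x2)

w1 = x2 ∨ x1
w2 = x2 ⊕ w1 = x2 ⊕ (x2 ∨ x1)
w3 = w2 ⊙ x2 = (x2 ⊕ (x2 ∨ x1)) ⊙ x2
w4 = w3 ∨ x2 = ((x2 ⊕ (x2 ∨ x1)) ⊙ x2) ∨ x2
w5 = w3 ⊙ w4 = ((x2 ⊕ (x2 ∨ x1)) ⊙ x2) ⊙ (((x2 ⊕ (x2 ∨ x1)) ⊙ x2) ∨ x2)
w7 = w5 ⊙ w3 = (((x2 ⊕ (x2 ∨ x1)) ⊙ x2) ⊙ (((x2 ⊕ (x2 ∨ x1)) ⊙ x2) ∨ x2)) ⊙ ((x2 ⊕ (x2 ∨ x1)) ⊙ x2)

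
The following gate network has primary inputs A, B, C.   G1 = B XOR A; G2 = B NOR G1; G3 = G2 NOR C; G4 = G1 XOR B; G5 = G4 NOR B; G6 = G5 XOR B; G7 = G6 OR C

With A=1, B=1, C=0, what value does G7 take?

1

G1 = 1 XOR 1 = 0
G4 = 0 XOR 1 = 1
G5 = 1 NOR 1 = 0
G6 = 0 XOR 1 = 1
G7 = 1 OR 0 = 1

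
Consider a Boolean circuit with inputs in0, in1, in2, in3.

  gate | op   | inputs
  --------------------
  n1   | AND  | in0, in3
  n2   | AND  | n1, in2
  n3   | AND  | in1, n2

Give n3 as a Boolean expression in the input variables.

in1 AND ((in0 AND in3) AND in2)

n1 = in0 AND in3
n2 = n1 AND in2 = (in0 AND in3) AND in2
n3 = in1 AND n2 = in1 AND ((in0 AND in3) AND in2)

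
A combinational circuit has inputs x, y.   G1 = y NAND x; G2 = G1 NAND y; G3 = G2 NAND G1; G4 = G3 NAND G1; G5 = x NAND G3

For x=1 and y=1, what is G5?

0

G1 = 1 NAND 1 = 0
G2 = 0 NAND 1 = 1
G3 = 1 NAND 0 = 1
G5 = 1 NAND 1 = 0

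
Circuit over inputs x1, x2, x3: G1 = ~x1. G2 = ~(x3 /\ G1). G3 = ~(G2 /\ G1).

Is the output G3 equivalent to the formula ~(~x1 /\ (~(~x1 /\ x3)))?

G1 = ~x1
G2 = ~(x3 /\ G1) = ~(x3 /\ ~x1)
G3 = ~(G2 /\ G1) = ~((~(x3 /\ ~x1)) /\ ~x1)
At x1=0, x2=0, x3=0: circuit gives 0, formula gives 0.
At x1=0, x2=0, x3=1: circuit gives 1, formula gives 1.
Agrees on all 8 inputs.

Yes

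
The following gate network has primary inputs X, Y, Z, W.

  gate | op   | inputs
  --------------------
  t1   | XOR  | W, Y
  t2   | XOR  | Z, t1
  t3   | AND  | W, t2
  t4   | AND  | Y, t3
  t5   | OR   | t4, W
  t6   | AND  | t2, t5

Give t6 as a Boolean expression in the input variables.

(Z XOR (W XOR Y)) AND ((Y AND (W AND (Z XOR (W XOR Y)))) OR W)

t1 = W XOR Y
t2 = Z XOR t1 = Z XOR (W XOR Y)
t3 = W AND t2 = W AND (Z XOR (W XOR Y))
t4 = Y AND t3 = Y AND (W AND (Z XOR (W XOR Y)))
t5 = t4 OR W = (Y AND (W AND (Z XOR (W XOR Y)))) OR W
t6 = t2 AND t5 = (Z XOR (W XOR Y)) AND ((Y AND (W AND (Z XOR (W XOR Y)))) OR W)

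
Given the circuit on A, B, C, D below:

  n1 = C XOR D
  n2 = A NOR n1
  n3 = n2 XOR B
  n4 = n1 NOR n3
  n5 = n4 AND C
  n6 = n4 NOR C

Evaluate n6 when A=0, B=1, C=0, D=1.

1

n1 = 0 XOR 1 = 1
n2 = 0 NOR 1 = 0
n3 = 0 XOR 1 = 1
n4 = 1 NOR 1 = 0
n6 = 0 NOR 0 = 1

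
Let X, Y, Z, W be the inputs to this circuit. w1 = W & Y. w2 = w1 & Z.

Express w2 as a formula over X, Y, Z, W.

w1 = W & Y
w2 = w1 & Z = (W & Y) & Z

(W & Y) & Z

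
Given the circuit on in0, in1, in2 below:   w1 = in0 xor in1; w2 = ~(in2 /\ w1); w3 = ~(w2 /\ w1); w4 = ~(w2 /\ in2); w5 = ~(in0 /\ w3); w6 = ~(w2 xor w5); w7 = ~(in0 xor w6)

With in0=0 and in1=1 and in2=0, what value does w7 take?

w1 = 0 xor 1 = 1
w2 = ~(0 /\ 1) = 1
w3 = ~(1 /\ 1) = 0
w5 = ~(0 /\ 0) = 1
w6 = ~(1 xor 1) = 1
w7 = ~(0 xor 1) = 0

0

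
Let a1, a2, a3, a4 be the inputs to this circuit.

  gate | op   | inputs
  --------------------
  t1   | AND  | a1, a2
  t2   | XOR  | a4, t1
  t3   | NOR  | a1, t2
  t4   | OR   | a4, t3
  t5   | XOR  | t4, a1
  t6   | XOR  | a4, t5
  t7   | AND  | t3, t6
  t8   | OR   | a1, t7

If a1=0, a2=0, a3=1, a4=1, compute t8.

t1 = 0 AND 0 = 0
t2 = 1 XOR 0 = 1
t3 = 0 NOR 1 = 0
t4 = 1 OR 0 = 1
t5 = 1 XOR 0 = 1
t6 = 1 XOR 1 = 0
t7 = 0 AND 0 = 0
t8 = 0 OR 0 = 0

0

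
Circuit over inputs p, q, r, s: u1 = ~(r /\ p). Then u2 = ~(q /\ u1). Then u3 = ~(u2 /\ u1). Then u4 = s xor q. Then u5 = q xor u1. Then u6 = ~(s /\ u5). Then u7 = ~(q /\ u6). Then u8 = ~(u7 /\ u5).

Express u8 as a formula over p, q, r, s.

u1 = ~(r /\ p)
u5 = q xor u1 = q xor (~(r /\ p))
u6 = ~(s /\ u5) = ~(s /\ (q xor (~(r /\ p))))
u7 = ~(q /\ u6) = ~(q /\ (~(s /\ (q xor (~(r /\ p))))))
u8 = ~(u7 /\ u5) = ~((~(q /\ (~(s /\ (q xor (~(r /\ p))))))) /\ (q xor (~(r /\ p))))

~((~(q /\ (~(s /\ (q xor (~(r /\ p))))))) /\ (q xor (~(r /\ p))))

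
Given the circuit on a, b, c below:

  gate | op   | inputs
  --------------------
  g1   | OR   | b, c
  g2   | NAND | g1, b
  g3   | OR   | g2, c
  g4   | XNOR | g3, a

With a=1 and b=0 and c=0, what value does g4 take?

g1 = 0 OR 0 = 0
g2 = 0 NAND 0 = 1
g3 = 1 OR 0 = 1
g4 = 1 XNOR 1 = 1

1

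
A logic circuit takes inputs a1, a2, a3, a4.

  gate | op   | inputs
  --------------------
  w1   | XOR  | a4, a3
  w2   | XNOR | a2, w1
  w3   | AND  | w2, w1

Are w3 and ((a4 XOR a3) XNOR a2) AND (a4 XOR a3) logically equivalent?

w1 = a4 XOR a3
w2 = a2 XNOR w1 = a2 XNOR (a4 XOR a3)
w3 = w2 AND w1 = (a2 XNOR (a4 XOR a3)) AND (a4 XOR a3)
At a1=0, a2=0, a3=0, a4=0: circuit gives 0, formula gives 0.
At a1=0, a2=1, a3=0, a4=1: circuit gives 1, formula gives 1.
Agrees on all 16 inputs.

Yes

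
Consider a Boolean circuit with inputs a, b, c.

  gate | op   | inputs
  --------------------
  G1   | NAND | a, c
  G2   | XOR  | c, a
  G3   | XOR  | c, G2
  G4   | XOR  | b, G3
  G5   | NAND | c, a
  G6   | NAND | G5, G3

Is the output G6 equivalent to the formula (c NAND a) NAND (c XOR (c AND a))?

G2 = c XOR a
G3 = c XOR G2 = c XOR (c XOR a)
G5 = c NAND a
G6 = G5 NAND G3 = (c NAND a) NAND (c XOR (c XOR a))
At a=0, b=0, c=1: circuit gives 1, formula gives 0.

No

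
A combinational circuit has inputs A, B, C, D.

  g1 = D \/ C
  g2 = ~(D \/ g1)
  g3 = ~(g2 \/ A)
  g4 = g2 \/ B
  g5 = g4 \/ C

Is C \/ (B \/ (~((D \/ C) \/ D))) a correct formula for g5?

Yes

g1 = D \/ C
g2 = ~(D \/ g1) = ~(D \/ (D \/ C))
g4 = g2 \/ B = (~(D \/ (D \/ C))) \/ B
g5 = g4 \/ C = ((~(D \/ (D \/ C))) \/ B) \/ C
At A=0, B=0, C=0, D=1: circuit gives 0, formula gives 0.
At A=0, B=0, C=0, D=0: circuit gives 1, formula gives 1.
Agrees on all 16 inputs.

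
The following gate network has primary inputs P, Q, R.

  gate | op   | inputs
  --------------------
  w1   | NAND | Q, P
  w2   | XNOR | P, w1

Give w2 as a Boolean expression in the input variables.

P XNOR (Q NAND P)

w1 = Q NAND P
w2 = P XNOR w1 = P XNOR (Q NAND P)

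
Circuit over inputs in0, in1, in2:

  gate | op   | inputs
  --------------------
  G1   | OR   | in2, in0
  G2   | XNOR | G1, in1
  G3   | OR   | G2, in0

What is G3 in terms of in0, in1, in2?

((in2 OR in0) XNOR in1) OR in0

G1 = in2 OR in0
G2 = G1 XNOR in1 = (in2 OR in0) XNOR in1
G3 = G2 OR in0 = ((in2 OR in0) XNOR in1) OR in0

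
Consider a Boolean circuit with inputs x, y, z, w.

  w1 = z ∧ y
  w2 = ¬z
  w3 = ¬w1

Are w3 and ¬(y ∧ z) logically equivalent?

Yes

w1 = z ∧ y
w3 = ¬w1 = ¬(z ∧ y)
At x=0, y=1, z=1, w=0: circuit gives 0, formula gives 0.
At x=0, y=0, z=0, w=0: circuit gives 1, formula gives 1.
Agrees on all 16 inputs.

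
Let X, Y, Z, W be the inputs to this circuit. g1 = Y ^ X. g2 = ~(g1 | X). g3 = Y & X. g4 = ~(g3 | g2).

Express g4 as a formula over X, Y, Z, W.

g1 = Y ^ X
g2 = ~(g1 | X) = ~((Y ^ X) | X)
g3 = Y & X
g4 = ~(g3 | g2) = ~((Y & X) | (~((Y ^ X) | X)))

~((Y & X) | (~((Y ^ X) | X)))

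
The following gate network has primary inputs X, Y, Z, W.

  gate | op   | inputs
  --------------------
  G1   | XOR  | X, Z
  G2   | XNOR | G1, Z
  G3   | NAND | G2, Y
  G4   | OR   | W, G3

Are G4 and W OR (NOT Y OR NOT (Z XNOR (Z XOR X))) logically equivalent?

G1 = X XOR Z
G2 = G1 XNOR Z = (X XOR Z) XNOR Z
G3 = G2 NAND Y = ((X XOR Z) XNOR Z) NAND Y
G4 = W OR G3 = W OR (((X XOR Z) XNOR Z) NAND Y)
At X=0, Y=1, Z=0, W=0: circuit gives 0, formula gives 0.
At X=0, Y=0, Z=0, W=0: circuit gives 1, formula gives 1.
Agrees on all 16 inputs.

Yes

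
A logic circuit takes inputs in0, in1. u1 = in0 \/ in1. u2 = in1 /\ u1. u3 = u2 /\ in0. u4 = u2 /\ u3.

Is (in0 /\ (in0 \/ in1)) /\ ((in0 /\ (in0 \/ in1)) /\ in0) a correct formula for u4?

u1 = in0 \/ in1
u2 = in1 /\ u1 = in1 /\ (in0 \/ in1)
u3 = u2 /\ in0 = (in1 /\ (in0 \/ in1)) /\ in0
u4 = u2 /\ u3 = (in1 /\ (in0 \/ in1)) /\ ((in1 /\ (in0 \/ in1)) /\ in0)
At in0=1, in1=0: circuit gives 0, formula gives 1.

No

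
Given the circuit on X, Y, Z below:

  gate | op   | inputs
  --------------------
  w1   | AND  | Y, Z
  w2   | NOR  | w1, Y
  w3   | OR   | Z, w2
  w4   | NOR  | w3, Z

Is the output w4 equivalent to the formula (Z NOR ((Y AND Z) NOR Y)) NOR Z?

No

w1 = Y AND Z
w2 = w1 NOR Y = (Y AND Z) NOR Y
w3 = Z OR w2 = Z OR ((Y AND Z) NOR Y)
w4 = w3 NOR Z = (Z OR ((Y AND Z) NOR Y)) NOR Z
At X=0, Y=0, Z=0: circuit gives 0, formula gives 1.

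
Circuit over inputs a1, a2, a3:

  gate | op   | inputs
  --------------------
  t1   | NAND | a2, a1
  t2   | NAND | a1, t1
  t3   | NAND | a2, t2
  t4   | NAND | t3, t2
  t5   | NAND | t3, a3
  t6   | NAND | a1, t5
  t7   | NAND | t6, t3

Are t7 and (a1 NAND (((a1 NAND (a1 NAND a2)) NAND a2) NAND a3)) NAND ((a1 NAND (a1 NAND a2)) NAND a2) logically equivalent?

Yes

t1 = a2 NAND a1
t2 = a1 NAND t1 = a1 NAND (a2 NAND a1)
t3 = a2 NAND t2 = a2 NAND (a1 NAND (a2 NAND a1))
t5 = t3 NAND a3 = (a2 NAND (a1 NAND (a2 NAND a1))) NAND a3
t6 = a1 NAND t5 = a1 NAND ((a2 NAND (a1 NAND (a2 NAND a1))) NAND a3)
t7 = t6 NAND t3 = (a1 NAND ((a2 NAND (a1 NAND (a2 NAND a1))) NAND a3)) NAND (a2 NAND (a1 NAND (a2 NAND a1)))
At a1=0, a2=0, a3=0: circuit gives 0, formula gives 0.
At a1=0, a2=1, a3=0: circuit gives 1, formula gives 1.
Agrees on all 8 inputs.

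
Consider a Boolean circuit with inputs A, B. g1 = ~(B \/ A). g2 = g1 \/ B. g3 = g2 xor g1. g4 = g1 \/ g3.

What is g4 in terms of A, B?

g1 = ~(B \/ A)
g2 = g1 \/ B = (~(B \/ A)) \/ B
g3 = g2 xor g1 = ((~(B \/ A)) \/ B) xor (~(B \/ A))
g4 = g1 \/ g3 = (~(B \/ A)) \/ (((~(B \/ A)) \/ B) xor (~(B \/ A)))

(~(B \/ A)) \/ (((~(B \/ A)) \/ B) xor (~(B \/ A)))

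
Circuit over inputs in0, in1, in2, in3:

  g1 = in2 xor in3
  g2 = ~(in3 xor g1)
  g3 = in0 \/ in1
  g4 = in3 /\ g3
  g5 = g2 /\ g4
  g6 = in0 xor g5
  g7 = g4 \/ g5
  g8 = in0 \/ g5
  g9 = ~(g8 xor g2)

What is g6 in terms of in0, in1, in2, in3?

g1 = in2 xor in3
g2 = ~(in3 xor g1) = ~(in3 xor (in2 xor in3))
g3 = in0 \/ in1
g4 = in3 /\ g3 = in3 /\ (in0 \/ in1)
g5 = g2 /\ g4 = (~(in3 xor (in2 xor in3))) /\ (in3 /\ (in0 \/ in1))
g6 = in0 xor g5 = in0 xor ((~(in3 xor (in2 xor in3))) /\ (in3 /\ (in0 \/ in1)))

in0 xor ((~(in3 xor (in2 xor in3))) /\ (in3 /\ (in0 \/ in1)))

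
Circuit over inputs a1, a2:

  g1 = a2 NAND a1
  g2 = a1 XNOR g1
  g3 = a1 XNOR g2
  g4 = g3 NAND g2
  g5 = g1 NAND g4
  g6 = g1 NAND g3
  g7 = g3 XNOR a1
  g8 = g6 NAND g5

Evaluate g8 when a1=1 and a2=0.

1

g1 = 0 NAND 1 = 1
g2 = 1 XNOR 1 = 1
g3 = 1 XNOR 1 = 1
g4 = 1 NAND 1 = 0
g5 = 1 NAND 0 = 1
g6 = 1 NAND 1 = 0
g8 = 0 NAND 1 = 1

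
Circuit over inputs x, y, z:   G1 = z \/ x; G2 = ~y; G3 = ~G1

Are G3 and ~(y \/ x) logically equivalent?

No

G1 = z \/ x
G3 = ~G1 = ~(z \/ x)
At x=0, y=0, z=1: circuit gives 0, formula gives 1.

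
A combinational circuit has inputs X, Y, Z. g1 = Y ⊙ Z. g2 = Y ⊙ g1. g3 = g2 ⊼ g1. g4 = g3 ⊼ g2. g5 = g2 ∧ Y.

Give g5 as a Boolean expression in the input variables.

(Y ⊙ (Y ⊙ Z)) ∧ Y

g1 = Y ⊙ Z
g2 = Y ⊙ g1 = Y ⊙ (Y ⊙ Z)
g5 = g2 ∧ Y = (Y ⊙ (Y ⊙ Z)) ∧ Y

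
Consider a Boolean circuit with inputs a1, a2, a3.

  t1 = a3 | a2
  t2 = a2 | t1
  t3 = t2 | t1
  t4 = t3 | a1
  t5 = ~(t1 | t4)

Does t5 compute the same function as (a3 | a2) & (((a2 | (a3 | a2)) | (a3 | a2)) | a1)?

No

t1 = a3 | a2
t2 = a2 | t1 = a2 | (a3 | a2)
t3 = t2 | t1 = (a2 | (a3 | a2)) | (a3 | a2)
t4 = t3 | a1 = ((a2 | (a3 | a2)) | (a3 | a2)) | a1
t5 = ~(t1 | t4) = ~((a3 | a2) | (((a2 | (a3 | a2)) | (a3 | a2)) | a1))
At a1=0, a2=0, a3=0: circuit gives 1, formula gives 0.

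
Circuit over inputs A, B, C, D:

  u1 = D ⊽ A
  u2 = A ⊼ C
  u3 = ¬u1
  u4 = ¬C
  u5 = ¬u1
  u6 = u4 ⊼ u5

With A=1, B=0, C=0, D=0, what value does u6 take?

0

u1 = 0 ⊽ 1 = 0
u4 = ¬0 = 1
u5 = ¬0 = 1
u6 = 1 ⊼ 1 = 0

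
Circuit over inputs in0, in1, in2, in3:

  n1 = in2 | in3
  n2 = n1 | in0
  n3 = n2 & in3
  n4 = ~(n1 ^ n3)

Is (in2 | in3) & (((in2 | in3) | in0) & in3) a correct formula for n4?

No

n1 = in2 | in3
n2 = n1 | in0 = (in2 | in3) | in0
n3 = n2 & in3 = ((in2 | in3) | in0) & in3
n4 = ~(n1 ^ n3) = ~((in2 | in3) ^ (((in2 | in3) | in0) & in3))
At in0=0, in1=0, in2=0, in3=0: circuit gives 1, formula gives 0.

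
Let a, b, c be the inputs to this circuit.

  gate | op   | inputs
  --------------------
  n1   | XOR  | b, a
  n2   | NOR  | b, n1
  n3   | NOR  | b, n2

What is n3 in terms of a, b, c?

b NOR (b NOR (b XOR a))

n1 = b XOR a
n2 = b NOR n1 = b NOR (b XOR a)
n3 = b NOR n2 = b NOR (b NOR (b XOR a))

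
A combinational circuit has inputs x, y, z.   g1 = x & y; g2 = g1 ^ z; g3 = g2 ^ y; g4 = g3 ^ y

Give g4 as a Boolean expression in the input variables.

(((x & y) ^ z) ^ y) ^ y

g1 = x & y
g2 = g1 ^ z = (x & y) ^ z
g3 = g2 ^ y = ((x & y) ^ z) ^ y
g4 = g3 ^ y = (((x & y) ^ z) ^ y) ^ y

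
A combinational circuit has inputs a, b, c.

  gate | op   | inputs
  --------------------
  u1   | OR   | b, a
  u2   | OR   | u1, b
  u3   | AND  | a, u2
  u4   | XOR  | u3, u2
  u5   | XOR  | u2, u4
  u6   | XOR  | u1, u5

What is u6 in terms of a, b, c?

(b OR a) XOR (((b OR a) OR b) XOR ((a AND ((b OR a) OR b)) XOR ((b OR a) OR b)))

u1 = b OR a
u2 = u1 OR b = (b OR a) OR b
u3 = a AND u2 = a AND ((b OR a) OR b)
u4 = u3 XOR u2 = (a AND ((b OR a) OR b)) XOR ((b OR a) OR b)
u5 = u2 XOR u4 = ((b OR a) OR b) XOR ((a AND ((b OR a) OR b)) XOR ((b OR a) OR b))
u6 = u1 XOR u5 = (b OR a) XOR (((b OR a) OR b) XOR ((a AND ((b OR a) OR b)) XOR ((b OR a) OR b)))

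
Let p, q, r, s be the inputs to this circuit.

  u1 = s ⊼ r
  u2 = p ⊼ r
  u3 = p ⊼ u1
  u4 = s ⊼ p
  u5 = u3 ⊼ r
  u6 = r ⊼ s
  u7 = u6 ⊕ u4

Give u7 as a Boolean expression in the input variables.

u4 = s ⊼ p
u6 = r ⊼ s
u7 = u6 ⊕ u4 = (r ⊼ s) ⊕ (s ⊼ p)

(r ⊼ s) ⊕ (s ⊼ p)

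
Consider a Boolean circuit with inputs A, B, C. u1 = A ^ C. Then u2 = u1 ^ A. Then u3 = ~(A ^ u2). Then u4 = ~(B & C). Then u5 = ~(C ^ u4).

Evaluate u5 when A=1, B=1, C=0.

u4 = ~(1 & 0) = 1
u5 = ~(0 ^ 1) = 0

0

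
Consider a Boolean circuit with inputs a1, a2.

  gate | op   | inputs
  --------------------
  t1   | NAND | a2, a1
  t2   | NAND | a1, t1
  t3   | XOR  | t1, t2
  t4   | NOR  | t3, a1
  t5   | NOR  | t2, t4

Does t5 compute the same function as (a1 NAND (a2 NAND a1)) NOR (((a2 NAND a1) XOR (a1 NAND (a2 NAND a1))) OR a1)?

t1 = a2 NAND a1
t2 = a1 NAND t1 = a1 NAND (a2 NAND a1)
t3 = t1 XOR t2 = (a2 NAND a1) XOR (a1 NAND (a2 NAND a1))
t4 = t3 NOR a1 = ((a2 NAND a1) XOR (a1 NAND (a2 NAND a1))) NOR a1
t5 = t2 NOR t4 = (a1 NAND (a2 NAND a1)) NOR (((a2 NAND a1) XOR (a1 NAND (a2 NAND a1))) NOR a1)
At a1=1, a2=0: circuit gives 1, formula gives 0.

No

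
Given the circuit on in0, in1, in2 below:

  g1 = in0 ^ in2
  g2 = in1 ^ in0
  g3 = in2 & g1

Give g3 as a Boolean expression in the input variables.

g1 = in0 ^ in2
g3 = in2 & g1 = in2 & (in0 ^ in2)

in2 & (in0 ^ in2)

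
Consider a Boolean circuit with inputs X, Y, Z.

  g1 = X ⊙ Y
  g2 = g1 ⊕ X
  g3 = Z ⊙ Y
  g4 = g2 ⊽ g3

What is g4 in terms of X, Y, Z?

((X ⊙ Y) ⊕ X) ⊽ (Z ⊙ Y)

g1 = X ⊙ Y
g2 = g1 ⊕ X = (X ⊙ Y) ⊕ X
g3 = Z ⊙ Y
g4 = g2 ⊽ g3 = ((X ⊙ Y) ⊕ X) ⊽ (Z ⊙ Y)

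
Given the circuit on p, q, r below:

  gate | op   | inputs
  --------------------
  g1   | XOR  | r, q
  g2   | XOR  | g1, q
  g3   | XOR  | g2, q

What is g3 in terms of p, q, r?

((r XOR q) XOR q) XOR q

g1 = r XOR q
g2 = g1 XOR q = (r XOR q) XOR q
g3 = g2 XOR q = ((r XOR q) XOR q) XOR q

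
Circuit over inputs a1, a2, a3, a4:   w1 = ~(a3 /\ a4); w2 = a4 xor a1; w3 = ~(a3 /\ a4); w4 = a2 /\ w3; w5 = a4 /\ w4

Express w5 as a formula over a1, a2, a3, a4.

a4 /\ (a2 /\ (~(a3 /\ a4)))

w3 = ~(a3 /\ a4)
w4 = a2 /\ w3 = a2 /\ (~(a3 /\ a4))
w5 = a4 /\ w4 = a4 /\ (a2 /\ (~(a3 /\ a4)))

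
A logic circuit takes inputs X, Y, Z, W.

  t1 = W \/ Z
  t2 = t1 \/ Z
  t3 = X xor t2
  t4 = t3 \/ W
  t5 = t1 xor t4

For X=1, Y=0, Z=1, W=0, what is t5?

t1 = 0 \/ 1 = 1
t2 = 1 \/ 1 = 1
t3 = 1 xor 1 = 0
t4 = 0 \/ 0 = 0
t5 = 1 xor 0 = 1

1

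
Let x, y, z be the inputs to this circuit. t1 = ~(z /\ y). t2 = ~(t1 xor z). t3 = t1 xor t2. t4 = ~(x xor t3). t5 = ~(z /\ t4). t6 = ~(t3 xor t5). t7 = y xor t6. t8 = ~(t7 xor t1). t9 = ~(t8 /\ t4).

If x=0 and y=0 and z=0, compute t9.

1

t1 = ~(0 /\ 0) = 1
t2 = ~(1 xor 0) = 0
t3 = 1 xor 0 = 1
t4 = ~(0 xor 1) = 0
t5 = ~(0 /\ 0) = 1
t6 = ~(1 xor 1) = 1
t7 = 0 xor 1 = 1
t8 = ~(1 xor 1) = 1
t9 = ~(1 /\ 0) = 1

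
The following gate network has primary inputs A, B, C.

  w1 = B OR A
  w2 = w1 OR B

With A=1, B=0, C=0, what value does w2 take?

1

w1 = 0 OR 1 = 1
w2 = 1 OR 0 = 1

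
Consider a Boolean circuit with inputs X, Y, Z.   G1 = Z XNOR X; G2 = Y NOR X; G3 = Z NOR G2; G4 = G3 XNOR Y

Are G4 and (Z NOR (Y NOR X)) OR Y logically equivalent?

No

G2 = Y NOR X
G3 = Z NOR G2 = Z NOR (Y NOR X)
G4 = G3 XNOR Y = (Z NOR (Y NOR X)) XNOR Y
At X=0, Y=0, Z=0: circuit gives 1, formula gives 0.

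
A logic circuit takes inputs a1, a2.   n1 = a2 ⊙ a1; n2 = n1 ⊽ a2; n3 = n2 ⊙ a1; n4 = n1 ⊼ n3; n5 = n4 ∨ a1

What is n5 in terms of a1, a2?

((a2 ⊙ a1) ⊼ (((a2 ⊙ a1) ⊽ a2) ⊙ a1)) ∨ a1

n1 = a2 ⊙ a1
n2 = n1 ⊽ a2 = (a2 ⊙ a1) ⊽ a2
n3 = n2 ⊙ a1 = ((a2 ⊙ a1) ⊽ a2) ⊙ a1
n4 = n1 ⊼ n3 = (a2 ⊙ a1) ⊼ (((a2 ⊙ a1) ⊽ a2) ⊙ a1)
n5 = n4 ∨ a1 = ((a2 ⊙ a1) ⊼ (((a2 ⊙ a1) ⊽ a2) ⊙ a1)) ∨ a1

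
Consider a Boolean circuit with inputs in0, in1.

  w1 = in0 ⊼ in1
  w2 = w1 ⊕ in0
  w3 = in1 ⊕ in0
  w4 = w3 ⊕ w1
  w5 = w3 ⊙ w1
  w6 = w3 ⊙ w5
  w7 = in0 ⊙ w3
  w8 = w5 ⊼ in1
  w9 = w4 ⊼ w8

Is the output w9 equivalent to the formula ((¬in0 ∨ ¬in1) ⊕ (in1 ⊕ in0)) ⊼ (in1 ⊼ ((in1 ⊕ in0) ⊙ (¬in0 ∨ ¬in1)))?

w1 = in0 ⊼ in1
w3 = in1 ⊕ in0
w4 = w3 ⊕ w1 = (in1 ⊕ in0) ⊕ (in0 ⊼ in1)
w5 = w3 ⊙ w1 = (in1 ⊕ in0) ⊙ (in0 ⊼ in1)
w8 = w5 ⊼ in1 = ((in1 ⊕ in0) ⊙ (in0 ⊼ in1)) ⊼ in1
w9 = w4 ⊼ w8 = ((in1 ⊕ in0) ⊕ (in0 ⊼ in1)) ⊼ (((in1 ⊕ in0) ⊙ (in0 ⊼ in1)) ⊼ in1)
At in0=0, in1=0: circuit gives 0, formula gives 0.
At in0=0, in1=1: circuit gives 1, formula gives 1.
Agrees on all 4 inputs.

Yes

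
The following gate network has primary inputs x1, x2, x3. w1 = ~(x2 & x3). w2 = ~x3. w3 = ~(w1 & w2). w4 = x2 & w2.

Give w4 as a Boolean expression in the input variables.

w2 = ~x3
w4 = x2 & w2 = x2 & ~x3

x2 & ~x3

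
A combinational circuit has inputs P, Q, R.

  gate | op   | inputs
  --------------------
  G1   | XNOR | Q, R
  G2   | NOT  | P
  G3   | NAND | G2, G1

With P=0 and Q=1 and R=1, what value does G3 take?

0

G1 = 1 XNOR 1 = 1
G2 = NOT 0 = 1
G3 = 1 NAND 1 = 0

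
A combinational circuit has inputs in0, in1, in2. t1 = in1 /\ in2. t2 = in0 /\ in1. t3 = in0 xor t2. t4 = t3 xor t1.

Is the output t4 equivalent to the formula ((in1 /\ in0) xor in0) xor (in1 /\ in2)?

t1 = in1 /\ in2
t2 = in0 /\ in1
t3 = in0 xor t2 = in0 xor (in0 /\ in1)
t4 = t3 xor t1 = (in0 xor (in0 /\ in1)) xor (in1 /\ in2)
At in0=0, in1=0, in2=0: circuit gives 0, formula gives 0.
At in0=0, in1=1, in2=1: circuit gives 1, formula gives 1.
Agrees on all 8 inputs.

Yes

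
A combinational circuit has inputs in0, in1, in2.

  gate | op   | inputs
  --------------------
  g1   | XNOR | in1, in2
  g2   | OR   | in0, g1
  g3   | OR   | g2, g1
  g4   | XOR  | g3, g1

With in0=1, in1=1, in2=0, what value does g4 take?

g1 = 1 XNOR 0 = 0
g2 = 1 OR 0 = 1
g3 = 1 OR 0 = 1
g4 = 1 XOR 0 = 1

1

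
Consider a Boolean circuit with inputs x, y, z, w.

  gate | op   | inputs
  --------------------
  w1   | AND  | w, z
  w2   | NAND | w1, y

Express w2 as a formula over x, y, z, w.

(w AND z) NAND y

w1 = w AND z
w2 = w1 NAND y = (w AND z) NAND y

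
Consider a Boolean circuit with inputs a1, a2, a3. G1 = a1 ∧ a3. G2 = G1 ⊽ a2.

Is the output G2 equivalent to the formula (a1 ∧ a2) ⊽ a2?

No

G1 = a1 ∧ a3
G2 = G1 ⊽ a2 = (a1 ∧ a3) ⊽ a2
At a1=1, a2=0, a3=1: circuit gives 0, formula gives 1.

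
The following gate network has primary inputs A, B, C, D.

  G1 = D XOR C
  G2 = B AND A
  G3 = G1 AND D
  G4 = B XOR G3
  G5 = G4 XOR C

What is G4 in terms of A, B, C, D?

B XOR ((D XOR C) AND D)

G1 = D XOR C
G3 = G1 AND D = (D XOR C) AND D
G4 = B XOR G3 = B XOR ((D XOR C) AND D)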